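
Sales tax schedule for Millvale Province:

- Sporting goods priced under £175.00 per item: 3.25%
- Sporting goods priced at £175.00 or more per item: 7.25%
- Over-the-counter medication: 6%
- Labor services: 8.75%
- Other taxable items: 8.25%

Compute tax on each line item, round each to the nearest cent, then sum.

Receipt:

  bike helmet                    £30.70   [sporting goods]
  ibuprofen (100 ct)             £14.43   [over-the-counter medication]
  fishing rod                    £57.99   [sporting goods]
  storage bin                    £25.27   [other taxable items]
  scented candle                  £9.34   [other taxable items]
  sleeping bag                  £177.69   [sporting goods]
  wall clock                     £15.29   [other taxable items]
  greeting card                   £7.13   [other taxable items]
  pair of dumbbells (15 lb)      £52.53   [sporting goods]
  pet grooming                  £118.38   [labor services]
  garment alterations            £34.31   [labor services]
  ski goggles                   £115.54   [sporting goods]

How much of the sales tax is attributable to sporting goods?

Bike helmet £30.70: sporting goods, under £175.00 → 3.25% → £1.00
Fishing rod £57.99: sporting goods, under £175.00 → 3.25% → £1.88
Sleeping bag £177.69: sporting goods, £175.00 or more → 7.25% → £12.88
Pair of dumbbells (15 lb) £52.53: sporting goods, under £175.00 → 3.25% → £1.71
Ski goggles £115.54: sporting goods, under £175.00 → 3.25% → £3.76
Tax on sporting goods = £1.00 + £1.88 + £12.88 + £1.71 + £3.76 = £21.23

£21.23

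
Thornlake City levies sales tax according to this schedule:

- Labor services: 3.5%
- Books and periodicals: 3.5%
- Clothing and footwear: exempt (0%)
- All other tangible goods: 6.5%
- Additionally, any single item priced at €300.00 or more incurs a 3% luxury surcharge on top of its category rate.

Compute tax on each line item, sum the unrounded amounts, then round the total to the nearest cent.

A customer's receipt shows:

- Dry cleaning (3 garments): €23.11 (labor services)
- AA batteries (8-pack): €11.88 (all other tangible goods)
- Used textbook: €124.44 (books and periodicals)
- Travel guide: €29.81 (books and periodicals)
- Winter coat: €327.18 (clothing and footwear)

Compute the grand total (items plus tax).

€533.22

Dry cleaning (3 garments) €23.11: labor services → 3.5% → €0.80885
AA batteries (8-pack) €11.88: all other tangible goods → 6.5% → €0.7722
Used textbook €124.44: books and periodicals → 3.5% → €4.3554
Travel guide €29.81: books and periodicals → 3.5% → €1.04335
Winter coat €327.18: clothing and footwear → 0% + 3% surcharge = 3% → €9.8154
Subtotal = €516.42; unrounded tax = €16.7952 → €16.80; total due = €533.22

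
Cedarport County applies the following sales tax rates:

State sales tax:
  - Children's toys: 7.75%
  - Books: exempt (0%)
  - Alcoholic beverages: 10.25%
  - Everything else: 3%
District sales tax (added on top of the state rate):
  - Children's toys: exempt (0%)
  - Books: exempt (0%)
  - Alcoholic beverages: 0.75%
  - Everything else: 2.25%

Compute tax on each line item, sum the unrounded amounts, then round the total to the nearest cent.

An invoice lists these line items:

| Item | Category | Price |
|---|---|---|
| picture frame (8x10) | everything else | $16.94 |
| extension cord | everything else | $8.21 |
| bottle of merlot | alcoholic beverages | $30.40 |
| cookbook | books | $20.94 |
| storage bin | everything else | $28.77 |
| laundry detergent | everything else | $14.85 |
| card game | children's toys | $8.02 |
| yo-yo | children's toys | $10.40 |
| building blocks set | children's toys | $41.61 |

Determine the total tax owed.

$11.61

Picture frame (8x10) $16.94: everything else → 3% + 2.25% district = 5.25% → $0.88935
Extension cord $8.21: everything else → 3% + 2.25% district = 5.25% → $0.431025
Bottle of merlot $30.40: alcoholic beverages → 10.25% + 0.75% district = 11% → $3.344
Cookbook $20.94: books → 0% + 0% district = 0% → $0.00
Storage bin $28.77: everything else → 3% + 2.25% district = 5.25% → $1.510425
Laundry detergent $14.85: everything else → 3% + 2.25% district = 5.25% → $0.779625
Card game $8.02: children's toys → 7.75% + 0% district = 7.75% → $0.62155
Yo-yo $10.40: children's toys → 7.75% + 0% district = 7.75% → $0.806
Building blocks set $41.61: children's toys → 7.75% + 0% district = 7.75% → $3.224775
Unrounded tax sum = $11.60675 → $11.61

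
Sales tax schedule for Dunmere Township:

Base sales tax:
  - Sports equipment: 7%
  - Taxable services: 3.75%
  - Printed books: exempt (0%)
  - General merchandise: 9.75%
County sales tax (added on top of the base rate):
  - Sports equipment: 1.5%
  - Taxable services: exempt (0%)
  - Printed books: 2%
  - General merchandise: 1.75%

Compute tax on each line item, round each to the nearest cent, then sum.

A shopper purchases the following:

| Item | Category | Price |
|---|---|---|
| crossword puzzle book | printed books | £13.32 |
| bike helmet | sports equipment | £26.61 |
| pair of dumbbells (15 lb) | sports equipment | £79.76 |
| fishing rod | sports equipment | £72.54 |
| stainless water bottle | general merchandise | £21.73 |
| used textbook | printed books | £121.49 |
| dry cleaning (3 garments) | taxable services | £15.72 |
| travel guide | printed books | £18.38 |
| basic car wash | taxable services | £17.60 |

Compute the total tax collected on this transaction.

Crossword puzzle book £13.32: printed books → 0% + 2% county = 2% → £0.27
Bike helmet £26.61: sports equipment → 7% + 1.5% county = 8.5% → £2.26
Pair of dumbbells (15 lb) £79.76: sports equipment → 7% + 1.5% county = 8.5% → £6.78
Fishing rod £72.54: sports equipment → 7% + 1.5% county = 8.5% → £6.17
Stainless water bottle £21.73: general merchandise → 9.75% + 1.75% county = 11.5% → £2.50
Used textbook £121.49: printed books → 0% + 2% county = 2% → £2.43
Dry cleaning (3 garments) £15.72: taxable services → 3.75% + 0% county = 3.75% → £0.59
Travel guide £18.38: printed books → 0% + 2% county = 2% → £0.37
Basic car wash £17.60: taxable services → 3.75% + 0% county = 3.75% → £0.66
Total tax = £0.27 + £2.26 + £6.78 + £6.17 + £2.50 + £2.43 + £0.59 + £0.37 + £0.66 = £22.03

£22.03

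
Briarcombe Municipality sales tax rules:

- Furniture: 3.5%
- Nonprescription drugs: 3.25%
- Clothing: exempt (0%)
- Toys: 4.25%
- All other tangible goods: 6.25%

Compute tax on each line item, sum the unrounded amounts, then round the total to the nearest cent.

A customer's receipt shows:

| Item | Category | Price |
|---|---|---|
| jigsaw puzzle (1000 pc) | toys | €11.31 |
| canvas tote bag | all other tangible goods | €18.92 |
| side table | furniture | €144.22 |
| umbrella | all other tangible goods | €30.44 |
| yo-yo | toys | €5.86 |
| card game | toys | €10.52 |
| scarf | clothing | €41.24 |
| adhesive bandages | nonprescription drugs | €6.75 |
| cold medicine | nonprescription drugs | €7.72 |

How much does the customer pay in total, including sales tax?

Jigsaw puzzle (1000 pc) €11.31: toys → 4.25% → €0.480675
Canvas tote bag €18.92: all other tangible goods → 6.25% → €1.1825
Side table €144.22: furniture → 3.5% → €5.0477
Umbrella €30.44: all other tangible goods → 6.25% → €1.9025
Yo-yo €5.86: toys → 4.25% → €0.24905
Card game €10.52: toys → 4.25% → €0.4471
Scarf €41.24: clothing → 0% → €0.00
Adhesive bandages €6.75: nonprescription drugs → 3.25% → €0.219375
Cold medicine €7.72: nonprescription drugs → 3.25% → €0.2509
Subtotal = €276.98; unrounded tax = €9.7798 → €9.78; total due = €286.76

€286.76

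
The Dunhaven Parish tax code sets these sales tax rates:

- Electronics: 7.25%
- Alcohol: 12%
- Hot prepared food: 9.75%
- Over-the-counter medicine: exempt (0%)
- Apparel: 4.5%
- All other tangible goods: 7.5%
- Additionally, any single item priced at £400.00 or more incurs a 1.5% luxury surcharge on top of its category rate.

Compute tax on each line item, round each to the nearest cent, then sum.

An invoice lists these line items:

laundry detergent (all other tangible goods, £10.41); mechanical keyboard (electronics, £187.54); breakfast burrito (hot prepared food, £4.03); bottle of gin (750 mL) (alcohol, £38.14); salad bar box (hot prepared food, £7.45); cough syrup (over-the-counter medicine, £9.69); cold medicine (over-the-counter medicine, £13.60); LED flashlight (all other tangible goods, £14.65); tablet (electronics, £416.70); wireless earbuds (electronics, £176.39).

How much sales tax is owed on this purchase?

£70.43

Laundry detergent £10.41: all other tangible goods → 7.5% → £0.78
Mechanical keyboard £187.54: electronics → 7.25% → £13.60
Breakfast burrito £4.03: hot prepared food → 9.75% → £0.39
Bottle of gin (750 mL) £38.14: alcohol → 12% → £4.58
Salad bar box £7.45: hot prepared food → 9.75% → £0.73
Cough syrup £9.69: over-the-counter medicine → 0% → £0.00
Cold medicine £13.60: over-the-counter medicine → 0% → £0.00
LED flashlight £14.65: all other tangible goods → 7.5% → £1.10
Tablet £416.70: electronics → 7.25% + 1.5% surcharge = 8.75% → £36.46
Wireless earbuds £176.39: electronics → 7.25% → £12.79
Total tax = £0.78 + £13.60 + £0.39 + £4.58 + £0.73 + £1.10 + £36.46 + £12.79 = £70.43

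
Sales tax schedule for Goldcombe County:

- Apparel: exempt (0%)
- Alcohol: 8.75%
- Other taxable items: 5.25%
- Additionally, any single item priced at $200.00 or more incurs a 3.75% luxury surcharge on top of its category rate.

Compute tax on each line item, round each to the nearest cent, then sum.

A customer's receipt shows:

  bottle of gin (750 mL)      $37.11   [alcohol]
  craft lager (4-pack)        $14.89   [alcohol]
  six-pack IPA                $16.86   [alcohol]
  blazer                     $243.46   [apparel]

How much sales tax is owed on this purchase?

$15.16

Bottle of gin (750 mL) $37.11: alcohol → 8.75% → $3.25
Craft lager (4-pack) $14.89: alcohol → 8.75% → $1.30
Six-pack IPA $16.86: alcohol → 8.75% → $1.48
Blazer $243.46: apparel → 0% + 3.75% surcharge = 3.75% → $9.13
Total tax = $3.25 + $1.30 + $1.48 + $9.13 = $15.16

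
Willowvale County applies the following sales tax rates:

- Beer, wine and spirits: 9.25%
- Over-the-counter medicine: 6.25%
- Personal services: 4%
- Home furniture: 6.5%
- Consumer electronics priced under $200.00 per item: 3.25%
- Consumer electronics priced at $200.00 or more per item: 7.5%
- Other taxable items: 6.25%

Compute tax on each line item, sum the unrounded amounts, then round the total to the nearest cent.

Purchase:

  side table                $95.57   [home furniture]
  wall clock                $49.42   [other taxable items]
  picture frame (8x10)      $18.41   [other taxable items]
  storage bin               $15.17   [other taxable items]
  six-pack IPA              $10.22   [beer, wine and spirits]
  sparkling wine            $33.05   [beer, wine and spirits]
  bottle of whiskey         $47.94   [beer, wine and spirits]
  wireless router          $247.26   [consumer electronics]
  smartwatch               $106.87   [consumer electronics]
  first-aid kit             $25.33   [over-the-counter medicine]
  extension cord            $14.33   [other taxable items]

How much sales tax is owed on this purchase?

$44.33

Side table $95.57: home furniture → 6.5% → $6.21205
Wall clock $49.42: other taxable items → 6.25% → $3.08875
Picture frame (8x10) $18.41: other taxable items → 6.25% → $1.150625
Storage bin $15.17: other taxable items → 6.25% → $0.948125
Six-pack IPA $10.22: beer, wine and spirits → 9.25% → $0.94535
Sparkling wine $33.05: beer, wine and spirits → 9.25% → $3.057125
Bottle of whiskey $47.94: beer, wine and spirits → 9.25% → $4.43445
Wireless router $247.26: consumer electronics, $200.00 or more → 7.5% → $18.5445
Smartwatch $106.87: consumer electronics, under $200.00 → 3.25% → $3.473275
First-aid kit $25.33: over-the-counter medicine → 6.25% → $1.583125
Extension cord $14.33: other taxable items → 6.25% → $0.895625
Unrounded tax sum = $44.333 → $44.33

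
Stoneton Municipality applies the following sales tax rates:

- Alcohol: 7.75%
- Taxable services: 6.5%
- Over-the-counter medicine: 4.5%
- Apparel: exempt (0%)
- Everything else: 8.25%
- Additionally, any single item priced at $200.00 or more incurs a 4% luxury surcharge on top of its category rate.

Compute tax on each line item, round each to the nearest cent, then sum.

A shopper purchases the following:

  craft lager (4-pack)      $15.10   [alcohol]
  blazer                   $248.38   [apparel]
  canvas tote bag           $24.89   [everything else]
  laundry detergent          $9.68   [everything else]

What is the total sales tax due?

Craft lager (4-pack) $15.10: alcohol → 7.75% → $1.17
Blazer $248.38: apparel → 0% + 4% surcharge = 4% → $9.94
Canvas tote bag $24.89: everything else → 8.25% → $2.05
Laundry detergent $9.68: everything else → 8.25% → $0.80
Total tax = $1.17 + $9.94 + $2.05 + $0.80 = $13.96

$13.96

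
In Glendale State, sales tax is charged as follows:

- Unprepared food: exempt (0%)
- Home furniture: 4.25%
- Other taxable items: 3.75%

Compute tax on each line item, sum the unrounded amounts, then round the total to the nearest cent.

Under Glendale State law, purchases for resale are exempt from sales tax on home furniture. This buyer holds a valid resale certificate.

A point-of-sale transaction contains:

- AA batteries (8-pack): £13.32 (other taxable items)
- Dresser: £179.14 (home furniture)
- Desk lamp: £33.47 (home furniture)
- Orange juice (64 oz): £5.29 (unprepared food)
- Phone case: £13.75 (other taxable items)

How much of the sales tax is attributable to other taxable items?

£1.02

AA batteries (8-pack) £13.32: other taxable items → 3.75% → £0.4995
Phone case £13.75: other taxable items → 3.75% → £0.515625
Tax on other taxable items: unrounded sum = £1.015125 → £1.02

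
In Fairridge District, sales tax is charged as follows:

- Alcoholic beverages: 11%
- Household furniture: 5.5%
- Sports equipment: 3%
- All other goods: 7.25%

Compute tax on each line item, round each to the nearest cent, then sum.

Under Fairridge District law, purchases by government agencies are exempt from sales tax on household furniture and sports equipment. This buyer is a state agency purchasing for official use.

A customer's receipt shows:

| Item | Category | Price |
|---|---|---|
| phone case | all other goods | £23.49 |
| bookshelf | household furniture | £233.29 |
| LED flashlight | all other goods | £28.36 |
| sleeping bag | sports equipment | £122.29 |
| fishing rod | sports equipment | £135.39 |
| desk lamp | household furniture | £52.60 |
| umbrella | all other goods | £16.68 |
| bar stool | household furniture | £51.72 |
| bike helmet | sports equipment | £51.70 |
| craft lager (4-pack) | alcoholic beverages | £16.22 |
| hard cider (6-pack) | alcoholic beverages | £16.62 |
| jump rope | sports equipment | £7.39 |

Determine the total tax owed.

Phone case £23.49: all other goods → 7.25% → £1.70
Bookshelf £233.29: household furniture, buyer-exempt → 0% → £0.00
LED flashlight £28.36: all other goods → 7.25% → £2.06
Sleeping bag £122.29: sports equipment, buyer-exempt → 0% → £0.00
Fishing rod £135.39: sports equipment, buyer-exempt → 0% → £0.00
Desk lamp £52.60: household furniture, buyer-exempt → 0% → £0.00
Umbrella £16.68: all other goods → 7.25% → £1.21
Bar stool £51.72: household furniture, buyer-exempt → 0% → £0.00
Bike helmet £51.70: sports equipment, buyer-exempt → 0% → £0.00
Craft lager (4-pack) £16.22: alcoholic beverages → 11% → £1.78
Hard cider (6-pack) £16.62: alcoholic beverages → 11% → £1.83
Jump rope £7.39: sports equipment, buyer-exempt → 0% → £0.00
Total tax = £1.70 + £2.06 + £1.21 + £1.78 + £1.83 = £8.58

£8.58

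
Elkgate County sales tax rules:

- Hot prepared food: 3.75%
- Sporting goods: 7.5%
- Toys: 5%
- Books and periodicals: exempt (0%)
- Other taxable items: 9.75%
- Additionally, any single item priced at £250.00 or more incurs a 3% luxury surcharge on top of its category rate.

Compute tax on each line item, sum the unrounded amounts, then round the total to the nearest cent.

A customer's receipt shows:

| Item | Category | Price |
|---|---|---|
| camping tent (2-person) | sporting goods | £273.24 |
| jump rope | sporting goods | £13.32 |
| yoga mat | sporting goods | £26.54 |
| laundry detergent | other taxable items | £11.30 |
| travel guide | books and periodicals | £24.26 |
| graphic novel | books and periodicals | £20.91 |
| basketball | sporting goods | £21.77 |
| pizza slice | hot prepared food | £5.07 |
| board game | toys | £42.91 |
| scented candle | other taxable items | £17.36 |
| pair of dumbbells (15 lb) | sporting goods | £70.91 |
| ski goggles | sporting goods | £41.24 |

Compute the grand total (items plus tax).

£615.68

Camping tent (2-person) £273.24: sporting goods → 7.5% + 3% surcharge = 10.5% → £28.6902
Jump rope £13.32: sporting goods → 7.5% → £0.999
Yoga mat £26.54: sporting goods → 7.5% → £1.9905
Laundry detergent £11.30: other taxable items → 9.75% → £1.10175
Travel guide £24.26: books and periodicals → 0% → £0.00
Graphic novel £20.91: books and periodicals → 0% → £0.00
Basketball £21.77: sporting goods → 7.5% → £1.63275
Pizza slice £5.07: hot prepared food → 3.75% → £0.190125
Board game £42.91: toys → 5% → £2.1455
Scented candle £17.36: other taxable items → 9.75% → £1.6926
Pair of dumbbells (15 lb) £70.91: sporting goods → 7.5% → £5.31825
Ski goggles £41.24: sporting goods → 7.5% → £3.093
Subtotal = £568.83; unrounded tax = £46.853675 → £46.85; total due = £615.68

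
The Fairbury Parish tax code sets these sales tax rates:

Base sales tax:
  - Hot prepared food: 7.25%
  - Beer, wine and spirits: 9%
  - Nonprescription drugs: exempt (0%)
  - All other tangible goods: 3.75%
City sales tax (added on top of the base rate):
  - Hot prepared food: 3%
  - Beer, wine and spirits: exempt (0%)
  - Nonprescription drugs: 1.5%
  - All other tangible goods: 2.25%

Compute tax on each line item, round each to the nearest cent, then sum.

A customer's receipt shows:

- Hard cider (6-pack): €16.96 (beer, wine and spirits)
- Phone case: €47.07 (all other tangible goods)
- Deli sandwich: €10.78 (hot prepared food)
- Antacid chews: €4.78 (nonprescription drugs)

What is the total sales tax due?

€5.52

Hard cider (6-pack) €16.96: beer, wine and spirits → 9% + 0% city = 9% → €1.53
Phone case €47.07: all other tangible goods → 3.75% + 2.25% city = 6% → €2.82
Deli sandwich €10.78: hot prepared food → 7.25% + 3% city = 10.25% → €1.10
Antacid chews €4.78: nonprescription drugs → 0% + 1.5% city = 1.5% → €0.07
Total tax = €1.53 + €2.82 + €1.10 + €0.07 = €5.52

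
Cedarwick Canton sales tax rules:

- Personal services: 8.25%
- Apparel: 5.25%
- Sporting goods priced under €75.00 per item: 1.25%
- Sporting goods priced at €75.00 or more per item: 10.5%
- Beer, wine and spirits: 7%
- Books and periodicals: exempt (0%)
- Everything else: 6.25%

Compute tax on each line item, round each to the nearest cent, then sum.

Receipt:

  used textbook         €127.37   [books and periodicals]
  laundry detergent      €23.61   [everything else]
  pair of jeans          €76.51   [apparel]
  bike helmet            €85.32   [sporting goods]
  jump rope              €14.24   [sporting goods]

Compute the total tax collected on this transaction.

Used textbook €127.37: books and periodicals → 0% → €0.00
Laundry detergent €23.61: everything else → 6.25% → €1.48
Pair of jeans €76.51: apparel → 5.25% → €4.02
Bike helmet €85.32: sporting goods, €75.00 or more → 10.5% → €8.96
Jump rope €14.24: sporting goods, under €75.00 → 1.25% → €0.18
Total tax = €1.48 + €4.02 + €8.96 + €0.18 = €14.64

€14.64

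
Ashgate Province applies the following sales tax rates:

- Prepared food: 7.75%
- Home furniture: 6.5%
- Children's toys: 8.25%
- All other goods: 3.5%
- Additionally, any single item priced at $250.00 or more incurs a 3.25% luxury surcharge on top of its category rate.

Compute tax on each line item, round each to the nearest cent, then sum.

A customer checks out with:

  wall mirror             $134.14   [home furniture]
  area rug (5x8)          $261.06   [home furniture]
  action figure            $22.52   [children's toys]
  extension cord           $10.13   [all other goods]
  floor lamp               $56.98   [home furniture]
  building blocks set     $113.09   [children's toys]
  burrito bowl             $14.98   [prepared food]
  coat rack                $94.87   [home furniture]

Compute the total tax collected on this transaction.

Wall mirror $134.14: home furniture → 6.5% → $8.72
Area rug (5x8) $261.06: home furniture → 6.5% + 3.25% surcharge = 9.75% → $25.45
Action figure $22.52: children's toys → 8.25% → $1.86
Extension cord $10.13: all other goods → 3.5% → $0.35
Floor lamp $56.98: home furniture → 6.5% → $3.70
Building blocks set $113.09: children's toys → 8.25% → $9.33
Burrito bowl $14.98: prepared food → 7.75% → $1.16
Coat rack $94.87: home furniture → 6.5% → $6.17
Total tax = $8.72 + $25.45 + $1.86 + $0.35 + $3.70 + $9.33 + $1.16 + $6.17 = $56.74

$56.74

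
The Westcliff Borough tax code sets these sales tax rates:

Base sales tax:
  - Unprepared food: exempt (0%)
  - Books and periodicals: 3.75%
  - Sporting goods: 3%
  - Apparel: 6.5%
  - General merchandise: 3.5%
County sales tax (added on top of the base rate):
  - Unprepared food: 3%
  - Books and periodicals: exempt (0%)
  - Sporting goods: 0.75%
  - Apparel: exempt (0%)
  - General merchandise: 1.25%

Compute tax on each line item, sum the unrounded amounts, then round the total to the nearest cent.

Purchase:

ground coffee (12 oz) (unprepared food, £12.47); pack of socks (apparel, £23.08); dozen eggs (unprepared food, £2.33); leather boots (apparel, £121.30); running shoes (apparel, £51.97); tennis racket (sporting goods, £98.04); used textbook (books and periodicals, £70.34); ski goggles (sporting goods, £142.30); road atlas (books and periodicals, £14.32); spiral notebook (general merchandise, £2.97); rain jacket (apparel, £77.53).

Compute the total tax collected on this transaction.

Ground coffee (12 oz) £12.47: unprepared food → 0% + 3% county = 3% → £0.3741
Pack of socks £23.08: apparel → 6.5% + 0% county = 6.5% → £1.5002
Dozen eggs £2.33: unprepared food → 0% + 3% county = 3% → £0.0699
Leather boots £121.30: apparel → 6.5% + 0% county = 6.5% → £7.8845
Running shoes £51.97: apparel → 6.5% + 0% county = 6.5% → £3.37805
Tennis racket £98.04: sporting goods → 3% + 0.75% county = 3.75% → £3.6765
Used textbook £70.34: books and periodicals → 3.75% + 0% county = 3.75% → £2.63775
Ski goggles £142.30: sporting goods → 3% + 0.75% county = 3.75% → £5.33625
Road atlas £14.32: books and periodicals → 3.75% + 0% county = 3.75% → £0.537
Spiral notebook £2.97: general merchandise → 3.5% + 1.25% county = 4.75% → £0.141075
Rain jacket £77.53: apparel → 6.5% + 0% county = 6.5% → £5.03945
Unrounded tax sum = £30.574775 → £30.57

£30.57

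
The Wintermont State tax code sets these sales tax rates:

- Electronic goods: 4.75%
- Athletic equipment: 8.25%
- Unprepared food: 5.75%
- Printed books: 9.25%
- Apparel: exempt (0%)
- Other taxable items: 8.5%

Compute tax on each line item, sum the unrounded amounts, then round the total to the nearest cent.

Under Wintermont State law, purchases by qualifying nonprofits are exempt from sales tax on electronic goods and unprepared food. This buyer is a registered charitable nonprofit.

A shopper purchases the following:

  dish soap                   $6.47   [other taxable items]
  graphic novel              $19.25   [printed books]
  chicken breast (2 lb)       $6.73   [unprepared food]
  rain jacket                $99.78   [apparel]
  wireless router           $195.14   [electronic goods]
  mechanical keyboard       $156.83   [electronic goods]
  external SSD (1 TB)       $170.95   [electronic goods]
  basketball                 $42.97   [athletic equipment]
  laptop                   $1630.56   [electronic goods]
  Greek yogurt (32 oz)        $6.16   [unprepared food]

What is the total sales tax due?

Dish soap $6.47: other taxable items → 8.5% → $0.54995
Graphic novel $19.25: printed books → 9.25% → $1.780625
Chicken breast (2 lb) $6.73: unprepared food, buyer-exempt → 0% → $0.00
Rain jacket $99.78: apparel → 0% → $0.00
Wireless router $195.14: electronic goods, buyer-exempt → 0% → $0.00
Mechanical keyboard $156.83: electronic goods, buyer-exempt → 0% → $0.00
External SSD (1 TB) $170.95: electronic goods, buyer-exempt → 0% → $0.00
Basketball $42.97: athletic equipment → 8.25% → $3.545025
Laptop $1630.56: electronic goods, buyer-exempt → 0% → $0.00
Greek yogurt (32 oz) $6.16: unprepared food, buyer-exempt → 0% → $0.00
Unrounded tax sum = $5.8756 → $5.88

$5.88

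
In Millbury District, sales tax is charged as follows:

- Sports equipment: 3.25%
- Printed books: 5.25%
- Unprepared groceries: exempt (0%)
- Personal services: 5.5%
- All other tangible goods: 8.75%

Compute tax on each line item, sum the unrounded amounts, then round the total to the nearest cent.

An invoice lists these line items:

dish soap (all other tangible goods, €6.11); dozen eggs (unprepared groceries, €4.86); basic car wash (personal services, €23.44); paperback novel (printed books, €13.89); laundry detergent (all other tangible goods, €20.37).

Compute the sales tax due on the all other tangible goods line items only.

€2.32

Dish soap €6.11: all other tangible goods → 8.75% → €0.534625
Laundry detergent €20.37: all other tangible goods → 8.75% → €1.782375
Tax on all other tangible goods: unrounded sum = €2.317 → €2.32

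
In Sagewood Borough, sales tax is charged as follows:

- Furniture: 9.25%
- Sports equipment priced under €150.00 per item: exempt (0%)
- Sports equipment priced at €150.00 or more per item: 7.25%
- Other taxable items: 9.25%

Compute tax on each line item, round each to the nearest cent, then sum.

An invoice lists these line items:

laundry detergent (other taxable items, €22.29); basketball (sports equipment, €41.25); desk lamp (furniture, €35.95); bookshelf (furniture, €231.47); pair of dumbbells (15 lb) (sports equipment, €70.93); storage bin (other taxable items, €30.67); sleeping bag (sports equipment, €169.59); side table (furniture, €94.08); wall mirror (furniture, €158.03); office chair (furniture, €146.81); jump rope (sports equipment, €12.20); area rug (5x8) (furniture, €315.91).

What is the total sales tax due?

€108.06

Laundry detergent €22.29: other taxable items → 9.25% → €2.06
Basketball €41.25: sports equipment, under €150.00 → 0% → €0.00
Desk lamp €35.95: furniture → 9.25% → €3.33
Bookshelf €231.47: furniture → 9.25% → €21.41
Pair of dumbbells (15 lb) €70.93: sports equipment, under €150.00 → 0% → €0.00
Storage bin €30.67: other taxable items → 9.25% → €2.84
Sleeping bag €169.59: sports equipment, €150.00 or more → 7.25% → €12.30
Side table €94.08: furniture → 9.25% → €8.70
Wall mirror €158.03: furniture → 9.25% → €14.62
Office chair €146.81: furniture → 9.25% → €13.58
Jump rope €12.20: sports equipment, under €150.00 → 0% → €0.00
Area rug (5x8) €315.91: furniture → 9.25% → €29.22
Total tax = €2.06 + €3.33 + €21.41 + €2.84 + €12.30 + €8.70 + €14.62 + €13.58 + €29.22 = €108.06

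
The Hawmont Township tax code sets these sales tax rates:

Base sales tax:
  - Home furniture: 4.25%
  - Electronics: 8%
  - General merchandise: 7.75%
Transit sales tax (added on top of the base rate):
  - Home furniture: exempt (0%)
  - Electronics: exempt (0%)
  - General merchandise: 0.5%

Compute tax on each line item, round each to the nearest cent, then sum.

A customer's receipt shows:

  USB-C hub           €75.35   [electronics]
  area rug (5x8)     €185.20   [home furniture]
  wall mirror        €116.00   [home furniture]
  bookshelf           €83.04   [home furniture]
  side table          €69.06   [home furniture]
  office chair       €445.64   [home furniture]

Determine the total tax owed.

USB-C hub €75.35: electronics → 8% + 0% transit = 8% → €6.03
Area rug (5x8) €185.20: home furniture → 4.25% + 0% transit = 4.25% → €7.87
Wall mirror €116.00: home furniture → 4.25% + 0% transit = 4.25% → €4.93
Bookshelf €83.04: home furniture → 4.25% + 0% transit = 4.25% → €3.53
Side table €69.06: home furniture → 4.25% + 0% transit = 4.25% → €2.94
Office chair €445.64: home furniture → 4.25% + 0% transit = 4.25% → €18.94
Total tax = €6.03 + €7.87 + €4.93 + €3.53 + €2.94 + €18.94 = €44.24

€44.24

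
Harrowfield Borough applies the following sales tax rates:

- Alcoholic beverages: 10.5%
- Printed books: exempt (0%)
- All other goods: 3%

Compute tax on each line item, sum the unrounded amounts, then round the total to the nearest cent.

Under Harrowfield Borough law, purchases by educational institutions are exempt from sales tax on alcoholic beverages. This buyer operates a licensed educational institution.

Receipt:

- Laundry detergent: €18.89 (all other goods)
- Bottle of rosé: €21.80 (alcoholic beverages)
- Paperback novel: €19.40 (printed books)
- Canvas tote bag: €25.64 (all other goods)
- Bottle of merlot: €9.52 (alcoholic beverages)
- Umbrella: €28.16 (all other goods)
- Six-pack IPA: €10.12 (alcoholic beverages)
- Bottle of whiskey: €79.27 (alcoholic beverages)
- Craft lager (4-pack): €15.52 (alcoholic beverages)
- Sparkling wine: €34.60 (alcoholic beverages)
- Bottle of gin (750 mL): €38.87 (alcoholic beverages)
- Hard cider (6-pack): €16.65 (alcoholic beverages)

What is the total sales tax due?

Laundry detergent €18.89: all other goods → 3% → €0.5667
Bottle of rosé €21.80: alcoholic beverages, buyer-exempt → 0% → €0.00
Paperback novel €19.40: printed books → 0% → €0.00
Canvas tote bag €25.64: all other goods → 3% → €0.7692
Bottle of merlot €9.52: alcoholic beverages, buyer-exempt → 0% → €0.00
Umbrella €28.16: all other goods → 3% → €0.8448
Six-pack IPA €10.12: alcoholic beverages, buyer-exempt → 0% → €0.00
Bottle of whiskey €79.27: alcoholic beverages, buyer-exempt → 0% → €0.00
Craft lager (4-pack) €15.52: alcoholic beverages, buyer-exempt → 0% → €0.00
Sparkling wine €34.60: alcoholic beverages, buyer-exempt → 0% → €0.00
Bottle of gin (750 mL) €38.87: alcoholic beverages, buyer-exempt → 0% → €0.00
Hard cider (6-pack) €16.65: alcoholic beverages, buyer-exempt → 0% → €0.00
Unrounded tax sum = €2.1807 → €2.18

€2.18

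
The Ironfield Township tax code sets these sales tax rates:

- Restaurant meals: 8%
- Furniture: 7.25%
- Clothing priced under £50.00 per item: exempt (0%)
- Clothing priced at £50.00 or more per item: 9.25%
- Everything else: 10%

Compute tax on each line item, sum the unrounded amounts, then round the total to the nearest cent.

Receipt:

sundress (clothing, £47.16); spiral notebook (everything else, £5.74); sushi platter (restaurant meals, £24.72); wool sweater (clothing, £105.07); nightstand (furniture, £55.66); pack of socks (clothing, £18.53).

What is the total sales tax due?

£16.31

Sundress £47.16: clothing, under £50.00 → 0% → £0.00
Spiral notebook £5.74: everything else → 10% → £0.574
Sushi platter £24.72: restaurant meals → 8% → £1.9776
Wool sweater £105.07: clothing, £50.00 or more → 9.25% → £9.718975
Nightstand £55.66: furniture → 7.25% → £4.03535
Pack of socks £18.53: clothing, under £50.00 → 0% → £0.00
Unrounded tax sum = £16.305925 → £16.31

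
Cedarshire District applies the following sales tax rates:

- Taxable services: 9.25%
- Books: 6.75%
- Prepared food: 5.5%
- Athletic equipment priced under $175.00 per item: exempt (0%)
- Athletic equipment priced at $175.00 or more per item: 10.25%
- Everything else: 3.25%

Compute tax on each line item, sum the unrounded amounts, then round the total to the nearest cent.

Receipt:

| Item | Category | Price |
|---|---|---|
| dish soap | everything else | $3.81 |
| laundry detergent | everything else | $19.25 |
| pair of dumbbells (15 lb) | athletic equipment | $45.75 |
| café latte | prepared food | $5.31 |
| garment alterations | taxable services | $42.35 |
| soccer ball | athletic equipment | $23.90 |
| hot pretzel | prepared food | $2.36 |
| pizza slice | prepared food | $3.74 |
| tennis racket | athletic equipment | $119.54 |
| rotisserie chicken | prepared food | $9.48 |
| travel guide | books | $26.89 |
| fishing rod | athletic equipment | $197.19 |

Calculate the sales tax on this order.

Dish soap $3.81: everything else → 3.25% → $0.123825
Laundry detergent $19.25: everything else → 3.25% → $0.625625
Pair of dumbbells (15 lb) $45.75: athletic equipment, under $175.00 → 0% → $0.00
Café latte $5.31: prepared food → 5.5% → $0.29205
Garment alterations $42.35: taxable services → 9.25% → $3.917375
Soccer ball $23.90: athletic equipment, under $175.00 → 0% → $0.00
Hot pretzel $2.36: prepared food → 5.5% → $0.1298
Pizza slice $3.74: prepared food → 5.5% → $0.2057
Tennis racket $119.54: athletic equipment, under $175.00 → 0% → $0.00
Rotisserie chicken $9.48: prepared food → 5.5% → $0.5214
Travel guide $26.89: books → 6.75% → $1.815075
Fishing rod $197.19: athletic equipment, $175.00 or more → 10.25% → $20.211975
Unrounded tax sum = $27.842825 → $27.84

$27.84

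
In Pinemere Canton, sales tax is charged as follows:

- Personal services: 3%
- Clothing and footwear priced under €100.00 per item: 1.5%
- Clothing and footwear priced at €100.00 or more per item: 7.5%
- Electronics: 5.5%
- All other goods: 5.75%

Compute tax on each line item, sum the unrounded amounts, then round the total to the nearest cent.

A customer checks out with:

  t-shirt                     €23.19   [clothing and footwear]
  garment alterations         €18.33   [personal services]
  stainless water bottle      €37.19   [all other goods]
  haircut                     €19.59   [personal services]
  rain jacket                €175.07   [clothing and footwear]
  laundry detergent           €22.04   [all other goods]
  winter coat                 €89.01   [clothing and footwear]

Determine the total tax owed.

€19.36

T-shirt €23.19: clothing and footwear, under €100.00 → 1.5% → €0.34785
Garment alterations €18.33: personal services → 3% → €0.5499
Stainless water bottle €37.19: all other goods → 5.75% → €2.138425
Haircut €19.59: personal services → 3% → €0.5877
Rain jacket €175.07: clothing and footwear, €100.00 or more → 7.5% → €13.13025
Laundry detergent €22.04: all other goods → 5.75% → €1.2673
Winter coat €89.01: clothing and footwear, under €100.00 → 1.5% → €1.33515
Unrounded tax sum = €19.356575 → €19.36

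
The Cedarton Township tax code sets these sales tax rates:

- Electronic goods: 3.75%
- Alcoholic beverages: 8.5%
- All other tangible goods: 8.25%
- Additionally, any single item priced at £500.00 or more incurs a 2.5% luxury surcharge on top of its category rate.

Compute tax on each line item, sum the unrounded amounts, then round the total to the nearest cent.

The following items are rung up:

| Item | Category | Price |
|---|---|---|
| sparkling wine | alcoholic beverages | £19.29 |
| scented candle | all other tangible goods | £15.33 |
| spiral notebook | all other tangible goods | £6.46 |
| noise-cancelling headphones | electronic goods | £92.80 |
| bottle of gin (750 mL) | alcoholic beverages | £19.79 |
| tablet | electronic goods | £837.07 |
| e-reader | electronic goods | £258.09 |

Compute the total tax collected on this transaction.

£70.59

Sparkling wine £19.29: alcoholic beverages → 8.5% → £1.63965
Scented candle £15.33: all other tangible goods → 8.25% → £1.264725
Spiral notebook £6.46: all other tangible goods → 8.25% → £0.53295
Noise-cancelling headphones £92.80: electronic goods → 3.75% → £3.48
Bottle of gin (750 mL) £19.79: alcoholic beverages → 8.5% → £1.68215
Tablet £837.07: electronic goods → 3.75% + 2.5% surcharge = 6.25% → £52.316875
E-reader £258.09: electronic goods → 3.75% → £9.678375
Unrounded tax sum = £70.594725 → £70.59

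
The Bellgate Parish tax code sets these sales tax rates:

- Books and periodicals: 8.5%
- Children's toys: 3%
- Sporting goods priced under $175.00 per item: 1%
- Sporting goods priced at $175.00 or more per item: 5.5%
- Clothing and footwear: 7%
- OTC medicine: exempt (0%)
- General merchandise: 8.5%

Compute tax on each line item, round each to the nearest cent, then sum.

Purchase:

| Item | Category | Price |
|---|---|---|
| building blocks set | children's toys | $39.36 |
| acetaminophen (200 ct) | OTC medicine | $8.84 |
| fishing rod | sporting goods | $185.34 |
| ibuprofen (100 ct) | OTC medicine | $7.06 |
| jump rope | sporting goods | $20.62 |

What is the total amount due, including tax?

Building blocks set $39.36: children's toys → 3% → $1.18
Acetaminophen (200 ct) $8.84: OTC medicine → 0% → $0.00
Fishing rod $185.34: sporting goods, $175.00 or more → 5.5% → $10.19
Ibuprofen (100 ct) $7.06: OTC medicine → 0% → $0.00
Jump rope $20.62: sporting goods, under $175.00 → 1% → $0.21
Subtotal = $261.22; tax = $11.58; total due = $272.80

$272.80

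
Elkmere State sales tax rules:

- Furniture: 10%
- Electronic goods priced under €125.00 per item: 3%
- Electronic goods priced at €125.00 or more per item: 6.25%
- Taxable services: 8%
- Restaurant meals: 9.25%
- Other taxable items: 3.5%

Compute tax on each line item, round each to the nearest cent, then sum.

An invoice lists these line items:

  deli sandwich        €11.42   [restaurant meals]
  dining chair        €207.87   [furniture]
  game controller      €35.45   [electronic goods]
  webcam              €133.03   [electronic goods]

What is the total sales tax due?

Deli sandwich €11.42: restaurant meals → 9.25% → €1.06
Dining chair €207.87: furniture → 10% → €20.79
Game controller €35.45: electronic goods, under €125.00 → 3% → €1.06
Webcam €133.03: electronic goods, €125.00 or more → 6.25% → €8.31
Total tax = €1.06 + €20.79 + €1.06 + €8.31 = €31.22

€31.22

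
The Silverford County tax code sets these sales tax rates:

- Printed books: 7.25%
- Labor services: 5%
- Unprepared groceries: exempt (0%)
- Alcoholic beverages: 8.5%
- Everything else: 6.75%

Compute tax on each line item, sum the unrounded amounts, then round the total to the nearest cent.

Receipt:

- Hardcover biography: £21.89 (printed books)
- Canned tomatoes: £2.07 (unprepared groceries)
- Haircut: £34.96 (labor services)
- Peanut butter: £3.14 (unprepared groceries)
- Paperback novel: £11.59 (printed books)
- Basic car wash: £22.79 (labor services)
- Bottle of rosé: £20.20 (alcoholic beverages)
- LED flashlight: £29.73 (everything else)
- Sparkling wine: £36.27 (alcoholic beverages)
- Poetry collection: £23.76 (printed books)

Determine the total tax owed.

£13.84

Hardcover biography £21.89: printed books → 7.25% → £1.587025
Canned tomatoes £2.07: unprepared groceries → 0% → £0.00
Haircut £34.96: labor services → 5% → £1.748
Peanut butter £3.14: unprepared groceries → 0% → £0.00
Paperback novel £11.59: printed books → 7.25% → £0.840275
Basic car wash £22.79: labor services → 5% → £1.1395
Bottle of rosé £20.20: alcoholic beverages → 8.5% → £1.717
LED flashlight £29.73: everything else → 6.75% → £2.006775
Sparkling wine £36.27: alcoholic beverages → 8.5% → £3.08295
Poetry collection £23.76: printed books → 7.25% → £1.7226
Unrounded tax sum = £13.844125 → £13.84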